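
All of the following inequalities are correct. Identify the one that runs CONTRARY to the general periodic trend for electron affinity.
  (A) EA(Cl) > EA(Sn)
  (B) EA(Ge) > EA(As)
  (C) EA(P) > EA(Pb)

(B)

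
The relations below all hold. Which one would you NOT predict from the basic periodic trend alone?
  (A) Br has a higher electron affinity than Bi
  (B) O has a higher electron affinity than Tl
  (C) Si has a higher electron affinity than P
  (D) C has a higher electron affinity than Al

The general trend: electron affinity increases across a period and decreases down a group.
(A) Br (period 4, group 17) vs Bi (period 6, group 15): the stated order agrees with the simple trend.
(B) O (period 2, group 16) vs Tl (period 6, group 13): the stated order agrees with the simple trend.
(C) Si (period 3, group 14) vs P (period 3, group 15): the stated order contradicts the simple trend.
(D) C (period 2, group 14) vs Al (period 3, group 13): the stated order agrees with the simple trend.
The exception is (C): adding an electron to P's half-filled 3p³ is unfavourable, so Si (3p²) has the more exothermic EA.

(C)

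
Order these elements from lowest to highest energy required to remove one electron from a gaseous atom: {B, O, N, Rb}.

Across a period the outer electron is held more tightly (higher IE₁); down a group it sits in a higher shell, more shielded, and comes off more easily.
Here both period and group differ, so the two effects have to be weighed against each other.
B > Rb: relative to Rb, both the across-period and down-group shifts push B's first ionization energy up.
O > B: both are in period 2; the period trend gives O the larger value.
N > O: this pair runs against the simple trend — see the exception note.
Note the exception: N has a higher first ionization energy than O, contrary to the simple trend — pairing an electron in O's 2p⁴ costs repulsion energy, so O ionizes more easily than half-filled N (2p³).
Tabulated first ionization energy (kJ/mol): B 801, N 1402, O 1314, Rb 403.
So from lowest to highest: Rb < B < O < N.

Rb < B < O < N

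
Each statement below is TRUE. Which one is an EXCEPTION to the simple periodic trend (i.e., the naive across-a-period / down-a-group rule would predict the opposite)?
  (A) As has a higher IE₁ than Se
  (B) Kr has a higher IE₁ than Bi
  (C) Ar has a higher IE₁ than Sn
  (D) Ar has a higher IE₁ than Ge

The general trend: IE₁ increases across a period and decreases down a group.
(A) As (period 4, group 15) vs Se (period 4, group 16): the stated order contradicts the simple trend.
(B) Kr (period 4, group 18) vs Bi (period 6, group 15): the stated order agrees with the simple trend.
(C) Ar (period 3, group 18) vs Sn (period 5, group 14): the stated order agrees with the simple trend.
(D) Ar (period 3, group 18) vs Ge (period 4, group 14): the stated order agrees with the simple trend.
The exception is (A): Se (4p⁴) ionizes more easily than half-filled As (4p³).

(A)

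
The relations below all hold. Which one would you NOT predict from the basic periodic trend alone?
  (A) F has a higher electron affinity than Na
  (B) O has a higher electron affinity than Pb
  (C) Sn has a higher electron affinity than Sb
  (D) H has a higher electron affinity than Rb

The general trend: electron affinity increases across a period and decreases down a group.
(A) F (period 2, group 17) vs Na (period 3, group 1): the stated order agrees with the simple trend.
(B) O (period 2, group 16) vs Pb (period 6, group 14): the stated order agrees with the simple trend.
(C) Sn (period 5, group 14) vs Sb (period 5, group 15): the stated order contradicts the simple trend.
(D) H (period 1, group 1) vs Rb (period 5, group 1): the stated order agrees with the simple trend.
The exception is (C): adding an electron to Sb's half-filled 5p³ is unfavourable, so Sn has the more exothermic EA.

(C)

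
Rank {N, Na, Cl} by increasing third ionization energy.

Consider each +2 ion: N²⁺ still has 3 valence electrons; Na²⁺ is already 1 electron into the core; Cl²⁺ still has 5 valence electrons.
Breaking into a closed-shell core is much more expensive than removing a leftover valence electron — Na has the largest IE_3 here.
Valence configurations: N²⁺ [He]2s²2p¹, Cl²⁺ [Ne]3s²3p³.
The numbers (kJ/mol): N 4578, Na 6910, Cl 3822.
Overall IE_3 order: Cl < N < Na.

Cl < N < Na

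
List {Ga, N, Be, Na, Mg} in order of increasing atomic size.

N < Be < Ga < Mg < Na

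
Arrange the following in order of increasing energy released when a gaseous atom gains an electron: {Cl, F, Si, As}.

F is in period 2, group 17; Si is in period 3, group 14; Cl is in period 3, group 17; As is in period 4, group 15.
Electron affinity generally becomes more exothermic across a period toward the halogens and less exothermic down a group.
Neither a single period nor a single group — weigh both effects.
Si > As: period and group pull opposite ways; the down-group shift dominates (134 vs 78 kJ/mol).
F > Si: both effects reinforce here, so F is clearly the higher of the two.
Cl > F: this pair runs against the simple trend — see the exception note.
Note the exception: Cl has a higher electron affinity than F, contrary to the simple trend — F's small 2p subshell makes the incoming electron feel strong e⁻–e⁻ repulsion, so Cl actually releases more energy on gaining an electron.
For reference (kJ/mol): F 328, Si 134, Cl 349, As 78.
So from lowest to highest: As < Si < F < Cl.

As < Si < F < Cl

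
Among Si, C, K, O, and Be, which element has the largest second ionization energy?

O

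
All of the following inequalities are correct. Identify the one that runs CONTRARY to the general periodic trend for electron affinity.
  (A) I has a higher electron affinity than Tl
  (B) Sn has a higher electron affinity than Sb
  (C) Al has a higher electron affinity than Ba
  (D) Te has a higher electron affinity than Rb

The general trend: electron affinity increases across a period and decreases down a group.
(A) I (period 5, group 17) vs Tl (period 6, group 13): the stated order agrees with the simple trend.
(B) Sn (period 5, group 14) vs Sb (period 5, group 15): the stated order contradicts the simple trend.
(C) Al (period 3, group 13) vs Ba (period 6, group 2): the stated order agrees with the simple trend.
(D) Te (period 5, group 16) vs Rb (period 5, group 1): the stated order agrees with the simple trend.
The exception is (B): adding an electron to Sb's half-filled 5p³ is unfavourable, so Sn has the more exothermic EA.

(B)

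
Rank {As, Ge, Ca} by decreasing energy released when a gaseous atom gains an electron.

Ge > As > Ca

Ca is in period 4, group 2; Ge is in period 4, group 14; As is in period 4, group 15.
Electron affinity generally becomes more exothermic across a period toward the halogens and less exothermic down a group.
All lie in period 4; the across-period trend (electron affinity increases left to right) applies, with the exception below.
Note the exception: Ge has a higher electron affinity than As, contrary to the simple trend — adding an electron to As's half-filled 4p³ is unfavourable, so Ge (4p²) has the more exothermic EA.
For reference (kJ/mol): Ca 2, Ge 119, As 78.
So from highest to lowest: Ge > As > Ca.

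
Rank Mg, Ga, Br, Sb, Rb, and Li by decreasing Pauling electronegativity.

Li is in period 2, group 1; Mg is in period 3, group 2; Ga is in period 4, group 13; Br is in period 4, group 17; Rb is in period 5, group 1; Sb is in period 5, group 15.
Smaller atoms with higher effective nuclear charge are more electronegative.
Here both period and group differ, so the two effects have to be weighed against each other.
Li > Rb: Li sits above Rb in group 1, so the down-group effect alone puts Li higher.
Mg > Li: the two effects oppose for this pair; the across-period effect wins (1.31 vs 0.98).
Ga > Mg: the two effects oppose for this pair; the across-period effect wins (1.81 vs 1.31).
Sb > Ga: period and group pull opposite ways; the across-period shift dominates (2.05 vs 1.81).
Br > Sb: both effects reinforce here, so Br is clearly the higher of the two.
Approximate values (Pauling): Li 0.98, Mg 1.31, Ga 1.81, Br 2.96, Rb 0.82, Sb 2.05.
So from highest to lowest: Br > Sb > Ga > Mg > Li > Rb.

Br > Sb > Ga > Mg > Li > Rb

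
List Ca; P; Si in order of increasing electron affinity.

Adding an electron releases more energy for atoms nearer the top right (short of the noble gases).
These span different periods and groups, so the two trends combine.
P > Ca: both effects reinforce here, so P is clearly the higher of the two.
Si > P: this pair runs against the simple trend — see the exception note.
Note the exception: Si has a higher electron affinity than P, contrary to the simple trend — adding an electron to P's half-filled 3p³ is unfavourable, so Si (3p²) has the more exothermic EA.
Approximate values (kJ/mol): Si 134, P 72, Ca 2.
So from lowest to highest: Ca < P < Si.

Ca < P < Si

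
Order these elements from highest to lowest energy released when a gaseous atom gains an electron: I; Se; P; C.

I > Se > C > P

C is in period 2, group 14; P is in period 3, group 15; Se is in period 4, group 16; I is in period 5, group 17.
Atoms with high Z_eff and room in the valence shell (especially the halogens) have the most exothermic electron affinities.
These sit on a diagonal, where the across-period and down-group effects partly cancel.
C > P: the two effects oppose for this pair; the down-group effect wins (122 vs 72 kJ/mol).
Se > C: the two effects oppose for this pair; the across-period effect wins (195 vs 122 kJ/mol).
I > Se: the two effects oppose for this pair; the across-period effect wins (295 vs 195 kJ/mol).
Tabulated electron affinity (kJ/mol): C 122, P 72, Se 195, I 295.
So from highest to lowest: I > Se > C > P.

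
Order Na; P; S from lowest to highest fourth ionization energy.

After 3 electrons have been removed, what remains? Na³⁺ is already 2 electrons into the core; P³⁺ still has 2 valence electrons; S³⁺ still has 3 valence electrons.
Pulling an electron out of a noble-gas core costs far more than removing a remaining valence electron, so Na sits at the high end of IE_4.
Valence configurations: P³⁺ [Ne]3s², S³⁺ [Ne]3s²3p¹.
S³⁺ loses a lone 3p electron whereas P³⁺ must break into a filled 3s² pair, so IE_4(P) > IE_4(S) even though S has the higher nuclear charge.
Approximate IE_4 values (kJ/mol): Na 9543, P 4964, S 4556.
Putting it together, IE_4: S < P < Na.

S < P < Na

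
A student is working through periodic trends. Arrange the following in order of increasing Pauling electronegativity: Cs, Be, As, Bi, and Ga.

Atoms toward the upper right of the periodic table pull bonding electrons most strongly.
These span different periods and groups, so the two trends combine.
Be > Cs: both effects reinforce here, so Be is clearly the higher of the two.
Ga > Be: period and group pull opposite ways; the across-period shift dominates (1.81 vs 1.57).
Bi > Ga: period and group pull opposite ways; the across-period shift dominates (2.02 vs 1.81).
As > Bi: they share group 15; the group trend gives As the larger value.
Approximate values (Pauling): Be 1.57, Ga 1.81, As 2.18, Cs 0.79, Bi 2.02.
So from lowest to highest: Cs < Be < Ga < Bi < As.

Cs < Be < Ga < Bi < As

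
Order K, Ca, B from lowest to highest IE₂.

Consider each +1 ion: K⁺ is the bare [Ar] core; Ca⁺ still has 1 valence electron; B⁺ still has 2 valence electrons.
Core electrons are held far more tightly than valence electrons, so K tops the IE_2 order.
Valence configurations: Ca⁺ [Ar]4s¹, B⁺ [He]2s².
Approximate IE_2 values (kJ/mol): K 3052, Ca 1145, B 2427.
Hence IE_2: Ca < B < K.

Ca, B, K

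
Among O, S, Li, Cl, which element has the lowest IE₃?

S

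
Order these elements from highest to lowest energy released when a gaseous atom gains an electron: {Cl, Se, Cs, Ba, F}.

Cl, F, Se, Cs, Ba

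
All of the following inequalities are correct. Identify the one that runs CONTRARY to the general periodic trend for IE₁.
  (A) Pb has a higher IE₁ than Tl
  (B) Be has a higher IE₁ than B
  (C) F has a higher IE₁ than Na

The general trend: IE₁ increases across a period and decreases down a group.
(A) Pb (period 6, group 14) vs Tl (period 6, group 13): the stated order agrees with the simple trend.
(B) Be (period 2, group 2) vs B (period 2, group 13): the stated order contradicts the simple trend.
(C) F (period 2, group 17) vs Na (period 3, group 1): the stated order agrees with the simple trend.
The exception is (B): removing B's lone 2p electron is easier than breaking Be's filled 2s².

(B)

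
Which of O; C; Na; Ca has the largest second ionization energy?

IE_2 is the cost of taking one more electron from the +1 cation: O⁺ still has 5 valence electrons; C⁺ still has 3 valence electrons; Na⁺ is the bare [Ne] core; Ca⁺ still has 1 valence electron.
Core electrons are held far more tightly than valence electrons, so Na tops the IE_2 order.
Valence configurations: O⁺ [He]2s²2p³, C⁺ [He]2s²2p¹, Ca⁺ [Ar]4s¹.
The numbers (kJ/mol): O 3388, C 2353, Na 4562, Ca 1145.
So the second ionization energies run Ca < C < O < Na.

Na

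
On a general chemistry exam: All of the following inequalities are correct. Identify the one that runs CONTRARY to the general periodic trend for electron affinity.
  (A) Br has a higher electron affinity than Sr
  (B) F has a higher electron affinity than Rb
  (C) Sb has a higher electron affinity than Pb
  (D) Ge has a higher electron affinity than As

(D)

The general trend: electron affinity increases across a period and decreases down a group.
(A) Br (period 4, group 17) vs Sr (period 5, group 2): the stated order agrees with the simple trend.
(B) F (period 2, group 17) vs Rb (period 5, group 1): the stated order agrees with the simple trend.
(C) Sb (period 5, group 15) vs Pb (period 6, group 14): the stated order agrees with the simple trend.
(D) Ge (period 4, group 14) vs As (period 4, group 15): the stated order contradicts the simple trend.
The exception is (D): adding an electron to As's half-filled 4p³ is unfavourable, so Ge (4p²) has the more exothermic EA.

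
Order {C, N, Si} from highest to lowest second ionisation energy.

N > C > Si

After 1 electron has been removed, what remains? C⁺ still has 3 valence electrons; N⁺ still has 4 valence electrons; Si⁺ still has 3 valence electrons.
All are still removing valence electrons, so compare the +1 ions as you would atoms: IE_2 generally rises across a period (higher Z_eff) and falls down a group (larger shell), subject to the usual subshell exceptions.
Valence configurations: C⁺ [He]2s²2p¹, N⁺ [He]2s²2p², Si⁺ [Ne]3s²3p¹.
The numbers (kJ/mol): C 2353, N 2856, Si 1577.
Overall IE_2 order: Si < C < N.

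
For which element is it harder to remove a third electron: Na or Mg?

After 2 electrons have been removed, what remains? Na²⁺ is already 1 electron into the core; Mg²⁺ is the bare [Ne] core.
All of these are removing an electron from a noble-gas core or deeper; the smaller core (lower principal quantum number) is held far more tightly, and within a period the higher nuclear charge binds the same core more tightly.
Tabulated IE_3 (kJ/mol): Na 6910, Mg 7733.
Putting it together, IE_3: Na < Mg.

Mg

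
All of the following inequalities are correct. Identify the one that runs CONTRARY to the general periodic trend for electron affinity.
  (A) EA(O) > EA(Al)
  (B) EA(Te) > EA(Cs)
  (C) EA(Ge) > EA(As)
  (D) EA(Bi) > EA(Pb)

The general trend: electron affinity increases across a period and decreases down a group.
(A) O (period 2, group 16) vs Al (period 3, group 13): the stated order agrees with the simple trend.
(B) Te (period 5, group 16) vs Cs (period 6, group 1): the stated order agrees with the simple trend.
(C) Ge (period 4, group 14) vs As (period 4, group 15): the stated order contradicts the simple trend.
(D) Bi (period 6, group 15) vs Pb (period 6, group 14): the stated order agrees with the simple trend.
The exception is (C): adding an electron to As's half-filled 4p³ is unfavourable, so Ge (4p²) has the more exothermic EA.

(C)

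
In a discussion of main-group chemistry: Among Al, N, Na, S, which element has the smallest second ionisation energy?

IE_2 is the cost of taking one more electron from the +1 cation: Al⁺ still has 2 valence electrons; N⁺ still has 4 valence electrons; Na⁺ is the bare [Ne] core; S⁺ still has 5 valence electrons.
Core electrons are held far more tightly than valence electrons, so Na tops the IE_2 order.
Valence configurations: Al⁺ [Ne]3s², N⁺ [He]2s²2p², S⁺ [Ne]3s²3p³.
Tabulated IE_2 (kJ/mol): Al 1817, N 2856, Na 4562, S 2252.
Hence IE_2: Al < S < N < Na.

Al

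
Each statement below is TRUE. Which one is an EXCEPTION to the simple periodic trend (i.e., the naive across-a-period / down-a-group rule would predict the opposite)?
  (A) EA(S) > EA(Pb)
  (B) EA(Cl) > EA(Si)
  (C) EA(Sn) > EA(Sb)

(C)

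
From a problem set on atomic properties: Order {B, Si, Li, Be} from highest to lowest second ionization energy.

IE_2 is the cost of taking one more electron from the +1 cation: B⁺ still has 2 valence electrons; Si⁺ still has 3 valence electrons; Li⁺ is the bare [He] core; Be⁺ still has 1 valence electron.
Pulling an electron out of a noble-gas core costs far more than removing a remaining valence electron, so Li sits at the high end of IE_2.
Valence configurations: B⁺ [He]2s², Si⁺ [Ne]3s²3p¹, Be⁺ [He]2s¹.
The numbers (kJ/mol): B 2427, Si 1577, Li 7298, Be 1757.
So the second ionization energies run Si < Be < B < Li.

Li, B, Be, Si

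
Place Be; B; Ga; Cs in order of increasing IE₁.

Cs < Ga < B < Be

Be is in period 2, group 2; B is in period 2, group 13; Ga is in period 4, group 13; Cs is in period 6, group 1.
Across a period the outer electron is held more tightly (higher IE₁); down a group it sits in a higher shell, more shielded, and comes off more easily.
These span different periods and groups, so the two trends combine.
Ga > Cs: both effects reinforce here, so Ga is clearly the higher of the two.
B > Ga: B sits above Ga in group 13, so the down-group effect alone puts B higher.
Be > B: this pair runs against the simple trend — see the exception note.
Note the exception: Be has a higher first ionization energy than B, contrary to the simple trend — removing B's lone 2p electron is easier than breaking Be's filled 2s².
For reference (kJ/mol): Be 900, B 801, Ga 579, Cs 376.
So from lowest to highest: Cs < Ga < B < Be.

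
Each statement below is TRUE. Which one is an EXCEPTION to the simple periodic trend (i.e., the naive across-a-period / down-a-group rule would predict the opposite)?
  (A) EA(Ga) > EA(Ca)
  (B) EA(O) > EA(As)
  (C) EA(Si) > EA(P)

The general trend: electron affinity increases across a period and decreases down a group.
(A) Ga (period 4, group 13) vs Ca (period 4, group 2): the stated order agrees with the simple trend.
(B) O (period 2, group 16) vs As (period 4, group 15): the stated order agrees with the simple trend.
(C) Si (period 3, group 14) vs P (period 3, group 15): the stated order contradicts the simple trend.
The exception is (C): adding an electron to P's half-filled 3p³ is unfavourable, so Si (3p²) has the more exothermic EA.

(C)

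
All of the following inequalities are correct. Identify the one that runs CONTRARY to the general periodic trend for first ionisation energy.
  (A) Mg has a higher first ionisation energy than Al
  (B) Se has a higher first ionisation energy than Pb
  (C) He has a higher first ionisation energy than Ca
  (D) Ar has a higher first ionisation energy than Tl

(A)

The general trend: first ionisation energy increases across a period and decreases down a group.
(A) Mg (period 3, group 2) vs Al (period 3, group 13): the stated order contradicts the simple trend.
(B) Se (period 4, group 16) vs Pb (period 6, group 14): the stated order agrees with the simple trend.
(C) He (period 1, group 18) vs Ca (period 4, group 2): the stated order agrees with the simple trend.
(D) Ar (period 3, group 18) vs Tl (period 6, group 13): the stated order agrees with the simple trend.
The exception is (A): Al's single 3p electron is easier to remove than one from Mg's filled 3s².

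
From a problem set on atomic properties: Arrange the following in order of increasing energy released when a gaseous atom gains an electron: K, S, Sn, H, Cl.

K < H < Sn < S < Cl

H is in period 1, group 1; S is in period 3, group 16; Cl is in period 3, group 17; K is in period 4, group 1; Sn is in period 5, group 14.
EA tends to increase across a period and decrease down a group, though the pattern is less regular than for IE or radius.
Here both period and group differ, so the two effects have to be weighed against each other.
H > K: they share group 1; the group trend gives H the larger value.
Sn > H: period and group pull opposite ways; the across-period shift dominates (107 vs 73 kJ/mol).
S > Sn: relative to Sn, both the across-period and down-group shifts push S's electron affinity up.
Cl > S: Cl lies to the right of S in period 3, so the across-period effect alone puts Cl higher.
Approximate values (kJ/mol): H 73, S 200, Cl 349, K 48, Sn 107.
So from lowest to highest: K < H < Sn < S < Cl.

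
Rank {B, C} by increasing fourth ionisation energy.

IE_4 is the cost of taking one more electron from the +3 cation: B³⁺ is the bare [He] core; C³⁺ still has 1 valence electron.
Core electrons are held far more tightly than valence electrons, so B tops the IE_4 order.
The numbers (kJ/mol): B 25026, C 6223.
So the fourth ionization energies run C < B.

C < B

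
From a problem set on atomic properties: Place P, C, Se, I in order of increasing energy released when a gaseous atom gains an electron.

C is in period 2, group 14; P is in period 3, group 15; Se is in period 4, group 16; I is in period 5, group 17.
Adding an electron releases more energy for atoms nearer the top right (short of the noble gases).
These sit on a diagonal, where the across-period and down-group effects partly cancel.
C > P: the two effects oppose for this pair; the down-group effect wins (122 vs 72 kJ/mol).
Se > C: the two effects oppose for this pair; the across-period effect wins (195 vs 122 kJ/mol).
I > Se: the two effects oppose for this pair; the across-period effect wins (295 vs 195 kJ/mol).
Approximate values (kJ/mol): C 122, P 72, Se 195, I 295.
So from lowest to highest: P < C < Se < I.

P < C < Se < I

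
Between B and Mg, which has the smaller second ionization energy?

The second ionization energy removes an electron from the +1 ion. For each element: B⁺ still has 2 valence electrons; Mg⁺ still has 1 valence electron.
All are still removing valence electrons, so compare the +1 ions as you would atoms: IE_2 generally rises across a period (higher Z_eff) and falls down a group (larger shell), subject to the usual subshell exceptions.
Valence configurations: B⁺ [He]2s², Mg⁺ [Ne]3s¹.
Approximate IE_2 values (kJ/mol): B 2427, Mg 1451.
Putting it together, IE_2: Mg < B.

Mg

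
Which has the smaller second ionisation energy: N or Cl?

Cl

The second ionization energy removes an electron from the +1 ion. For each element: N⁺ still has 4 valence electrons; Cl⁺ still has 6 valence electrons.
All are still removing valence electrons, so compare the +1 ions as you would atoms: IE_2 generally rises across a period (higher Z_eff) and falls down a group (larger shell), subject to the usual subshell exceptions.
Valence configurations: N⁺ [He]2s²2p², Cl⁺ [Ne]3s²3p⁴.
The numbers (kJ/mol): N 2856, Cl 2298.
Overall IE_2 order: Cl < N.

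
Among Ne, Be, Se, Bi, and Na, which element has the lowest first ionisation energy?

IE₁ increases left→right with effective nuclear charge and decreases top→bottom as the valence shell moves farther out.
Neither a single period nor a single group — weigh both effects.
Bi > Na: period and group pull opposite ways; the across-period shift dominates (703 vs 496 kJ/mol).
Be > Bi: the two effects oppose for this pair; the down-group effect wins (900 vs 703 kJ/mol).
Se > Be: period and group pull opposite ways; the across-period shift dominates (941 vs 900 kJ/mol).
Ne > Se: relative to Se, both the across-period and down-group shifts push Ne's first ionization energy up.
Approximate values (kJ/mol): Be 900, Ne 2081, Na 496, Se 941, Bi 703.
The lowest first ionisation energy among these belongs to Na.

Na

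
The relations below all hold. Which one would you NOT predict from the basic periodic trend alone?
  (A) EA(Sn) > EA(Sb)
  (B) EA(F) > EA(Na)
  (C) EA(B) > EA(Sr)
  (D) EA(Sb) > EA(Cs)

(A)

The general trend: electron affinity increases across a period and decreases down a group.
(A) Sn (period 5, group 14) vs Sb (period 5, group 15): the stated order contradicts the simple trend.
(B) F (period 2, group 17) vs Na (period 3, group 1): the stated order agrees with the simple trend.
(C) B (period 2, group 13) vs Sr (period 5, group 2): the stated order agrees with the simple trend.
(D) Sb (period 5, group 15) vs Cs (period 6, group 1): the stated order agrees with the simple trend.
The exception is (A): adding an electron to Sb's half-filled 5p³ is unfavourable, so Sn has the more exothermic EA.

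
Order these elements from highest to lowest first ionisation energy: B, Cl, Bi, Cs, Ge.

Cl > B > Ge > Bi > Cs

B is in period 2, group 13; Cl is in period 3, group 17; Ge is in period 4, group 14; Cs is in period 6, group 1; Bi is in period 6, group 15.
Removing the outermost electron gets harder across a period and easier down a group.
Here both period and group differ, so the two effects have to be weighed against each other.
Bi > Cs: Bi lies to the right of Cs in period 6, so the across-period effect alone puts Bi higher.
Ge > Bi: period and group pull opposite ways; the down-group shift dominates (762 vs 703 kJ/mol).
B > Ge: period and group pull opposite ways; the down-group shift dominates (801 vs 762 kJ/mol).
Cl > B: period and group pull opposite ways; the across-period shift dominates (1251 vs 801 kJ/mol).
Approximate values (kJ/mol): B 801, Cl 1251, Ge 762, Cs 376, Bi 703.
So from highest to lowest: Cl > B > Ge > Bi > Cs.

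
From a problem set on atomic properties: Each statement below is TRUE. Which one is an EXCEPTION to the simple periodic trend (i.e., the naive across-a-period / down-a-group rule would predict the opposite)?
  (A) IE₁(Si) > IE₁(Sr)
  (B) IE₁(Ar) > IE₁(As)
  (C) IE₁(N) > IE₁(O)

The general trend: IE₁ increases across a period and decreases down a group.
(A) Si (period 3, group 14) vs Sr (period 5, group 2): the stated order agrees with the simple trend.
(B) Ar (period 3, group 18) vs As (period 4, group 15): the stated order agrees with the simple trend.
(C) N (period 2, group 15) vs O (period 2, group 16): the stated order contradicts the simple trend.
The exception is (C): pairing an electron in O's 2p⁴ costs repulsion energy, so O ionizes more easily than half-filled N (2p³).

(C)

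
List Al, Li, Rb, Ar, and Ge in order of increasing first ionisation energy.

Li is in period 2, group 1; Al is in period 3, group 13; Ar is in period 3, group 18; Ge is in period 4, group 14; Rb is in period 5, group 1.
Removing the outermost electron gets harder across a period and easier down a group.
These span different periods and groups, so the two trends combine.
Li > Rb: they share group 1; the group trend gives Li the larger value.
Al > Li: period and group pull opposite ways; the across-period shift dominates (578 vs 520 kJ/mol).
Ge > Al: the two effects oppose for this pair; the across-period effect wins (762 vs 578 kJ/mol).
Ar > Ge: relative to Ge, both the across-period and down-group shifts push Ar's first ionization energy up.
For reference (kJ/mol): Li 520, Al 578, Ar 1521, Ge 762, Rb 403.
So from lowest to highest: Rb < Li < Al < Ge < Ar.

Rb < Li < Al < Ge < Ar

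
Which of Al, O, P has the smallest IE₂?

Al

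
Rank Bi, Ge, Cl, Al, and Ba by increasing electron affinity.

Ba < Al < Bi < Ge < Cl

Al is in period 3, group 13; Cl is in period 3, group 17; Ge is in period 4, group 14; Ba is in period 6, group 2; Bi is in period 6, group 15.
Electron affinity generally becomes more exothermic across a period toward the halogens and less exothermic down a group.
These span different periods and groups, so the two trends combine.
Al > Ba: relative to Ba, both the across-period and down-group shifts push Al's electron affinity up.
Bi > Al: the two effects oppose for this pair; the across-period effect wins (91 vs 42 kJ/mol).
Ge > Bi: period and group pull opposite ways; the down-group shift dominates (119 vs 91 kJ/mol).
Cl > Ge: both effects reinforce here, so Cl is clearly the higher of the two.
Approximate values (kJ/mol): Al 42, Cl 349, Ge 119, Ba 14, Bi 91.
So from lowest to highest: Ba < Al < Bi < Ge < Cl.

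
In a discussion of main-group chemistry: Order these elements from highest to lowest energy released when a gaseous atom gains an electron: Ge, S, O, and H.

S, O, Ge, H

Atoms with high Z_eff and room in the valence shell (especially the halogens) have the most exothermic electron affinities.
These span different periods and groups, so the two trends combine.
Ge > H: the two effects oppose for this pair; the across-period effect wins (119 vs 73 kJ/mol).
O > Ge: relative to Ge, both the across-period and down-group shifts push O's electron affinity up.
S > O: this pair runs against the simple trend — see the exception note.
Note the exception: S has a higher electron affinity than O, contrary to the simple trend — the compact 2p subshell of O repels the added electron more than S's larger 3p does.
Tabulated electron affinity (kJ/mol): H 73, O 141, S 200, Ge 119.
So from highest to lowest: S > O > Ge > H.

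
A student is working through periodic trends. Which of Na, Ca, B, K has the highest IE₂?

Na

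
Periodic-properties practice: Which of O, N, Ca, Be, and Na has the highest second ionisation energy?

Na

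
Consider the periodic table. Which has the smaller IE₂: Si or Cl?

Si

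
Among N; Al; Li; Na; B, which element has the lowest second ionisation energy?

Al

After 1 electron has been removed, what remains? N⁺ still has 4 valence electrons; Al⁺ still has 2 valence electrons; Li⁺ is the bare [He] core; Na⁺ is the bare [Ne] core; B⁺ still has 2 valence electrons.
Pulling an electron out of a noble-gas core costs far more than removing a remaining valence electron, so Na and Li sit at the high end of IE_2.
Valence configurations: N⁺ [He]2s²2p², Al⁺ [Ne]3s², B⁺ [He]2s².
Approximate IE_2 values (kJ/mol): N 2856, Al 1817, Li 7298, Na 4562, B 2427.
Hence IE_2: Al < B < N < Na < Li.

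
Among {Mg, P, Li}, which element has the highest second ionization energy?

The second ionization energy removes an electron from the +1 ion. For each element: Mg⁺ still has 1 valence electron; P⁺ still has 4 valence electrons; Li⁺ is the bare [He] core.
Breaking into a closed-shell core is much more expensive than removing a leftover valence electron — Li has the largest IE_2 here.
Valence configurations: Mg⁺ [Ne]3s¹, P⁺ [Ne]3s²3p².
Tabulated IE_2 (kJ/mol): Mg 1451, P 1907, Li 7298.
Hence IE_2: Mg < P < Li.

Li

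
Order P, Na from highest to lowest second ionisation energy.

Na, P

IE_2 is the cost of taking one more electron from the +1 cation: P⁺ still has 4 valence electrons; Na⁺ is the bare [Ne] core.
Breaking into a closed-shell core is much more expensive than removing a leftover valence electron — Na has the largest IE_2 here.
Approximate IE_2 values (kJ/mol): P 1907, Na 4562.
Overall IE_2 order: P < Na.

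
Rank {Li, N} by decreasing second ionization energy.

Li, N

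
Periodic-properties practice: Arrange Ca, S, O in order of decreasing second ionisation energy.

O > S > Ca

The second ionization energy removes an electron from the +1 ion. For each element: Ca⁺ still has 1 valence electron; S⁺ still has 5 valence electrons; O⁺ still has 5 valence electrons.
All are still removing valence electrons, so compare the +1 ions as you would atoms: IE_2 generally rises across a period (higher Z_eff) and falls down a group (larger shell), subject to the usual subshell exceptions.
Valence configurations: Ca⁺ [Ar]4s¹, S⁺ [Ne]3s²3p³, O⁺ [He]2s²2p³.
Approximate IE_2 values (kJ/mol): Ca 1145, S 2252, O 3388.
Overall IE_2 order: Ca < S < O.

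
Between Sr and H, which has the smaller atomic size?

H is in period 1, group 1; Sr is in period 5, group 2.
Moving right in a period, electrons are added to the same shell under a stronger nuclear pull, so atoms get smaller; moving down, a new shell is opened and atoms get larger.
Neither a single period nor a single group — weigh both effects.
Sr > H: period and group pull opposite ways; the down-group shift dominates (185 vs 32 pm).
Tabulated atomic radius (pm): H 32, Sr 185.
So H has the smaller atomic size (H < Sr).

H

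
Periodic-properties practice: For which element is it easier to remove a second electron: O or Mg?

Mg

IE_2 is the cost of taking one more electron from the +1 cation: O⁺ still has 5 valence electrons; Mg⁺ still has 1 valence electron.
All are still removing valence electrons, so compare the +1 ions as you would atoms: IE_2 generally rises across a period (higher Z_eff) and falls down a group (larger shell), subject to the usual subshell exceptions.
Valence configurations: O⁺ [He]2s²2p³, Mg⁺ [Ne]3s¹.
Tabulated IE_2 (kJ/mol): O 3388, Mg 1451.
Overall IE_2 order: Mg < O.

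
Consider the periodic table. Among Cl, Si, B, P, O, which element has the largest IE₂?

Consider each +1 ion: Cl⁺ still has 6 valence electrons; Si⁺ still has 3 valence electrons; B⁺ still has 2 valence electrons; P⁺ still has 4 valence electrons; O⁺ still has 5 valence electrons.
All are still removing valence electrons, so compare the +1 ions as you would atoms: IE_2 generally rises across a period (higher Z_eff) and falls down a group (larger shell), subject to the usual subshell exceptions.
Valence configurations: Cl⁺ [Ne]3s²3p⁴, Si⁺ [Ne]3s²3p¹, B⁺ [He]2s², P⁺ [Ne]3s²3p², O⁺ [He]2s²2p³.
Tabulated IE_2 (kJ/mol): Cl 2298, Si 1577, B 2427, P 1907, O 3388.
Hence IE_2: Si < P < Cl < B < O.

O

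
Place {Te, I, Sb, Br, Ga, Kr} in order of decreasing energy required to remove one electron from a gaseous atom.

Ga is in period 4, group 13; Br is in period 4, group 17; Kr is in period 4, group 18; Sb is in period 5, group 15; Te is in period 5, group 16; I is in period 5, group 17.
Removing the outermost electron gets harder across a period and easier down a group.
Neither a single period nor a single group — weigh both effects.
Sb > Ga: the two effects oppose for this pair; the across-period effect wins (831 vs 579 kJ/mol).
Te > Sb: both are in period 5; the period trend gives Te the larger value.
I > Te: I lies to the right of Te in period 5, so the across-period effect alone puts I higher.
Br > I: they share group 17; the group trend gives Br the larger value.
Kr > Br: both are in period 4; the period trend gives Kr the larger value.
Approximate values (kJ/mol): Ga 579, Br 1140, Kr 1351, Sb 831, Te 869, I 1008.
So from highest to lowest: Kr > Br > I > Te > Sb > Ga.

Kr > Br > I > Te > Sb > Ga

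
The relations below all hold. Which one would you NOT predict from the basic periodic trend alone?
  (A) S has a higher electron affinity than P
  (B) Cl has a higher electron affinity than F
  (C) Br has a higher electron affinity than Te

(B)

The general trend: electron affinity increases across a period and decreases down a group.
(A) S (period 3, group 16) vs P (period 3, group 15): the stated order agrees with the simple trend.
(B) Cl (period 3, group 17) vs F (period 2, group 17): the stated order contradicts the simple trend.
(C) Br (period 4, group 17) vs Te (period 5, group 16): the stated order agrees with the simple trend.
The exception is (B): F's small 2p subshell makes the incoming electron feel strong e⁻–e⁻ repulsion, so Cl actually releases more energy on gaining an electron.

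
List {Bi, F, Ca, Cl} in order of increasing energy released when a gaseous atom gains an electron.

Adding an electron releases more energy for atoms nearer the top right (short of the noble gases).
Neither a single period nor a single group — weigh both effects.
Bi > Ca: the two effects oppose for this pair; the across-period effect wins (91 vs 2 kJ/mol).
F > Bi: both effects reinforce here, so F is clearly the higher of the two.
Cl > F: this pair runs against the simple trend — see the exception note.
Note the exception: Cl has a higher electron affinity than F, contrary to the simple trend — F's small 2p subshell makes the incoming electron feel strong e⁻–e⁻ repulsion, so Cl actually releases more energy on gaining an electron.
For reference (kJ/mol): F 328, Cl 349, Ca 2, Bi 91.
So from lowest to highest: Ca < Bi < F < Cl.

Ca < Bi < F < Cl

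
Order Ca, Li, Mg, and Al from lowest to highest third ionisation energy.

Al, Ca, Mg, Li

Consider each +2 ion: Ca²⁺ is the bare [Ar] core; Li²⁺ is already 1 electron into the core; Mg²⁺ is the bare [Ne] core; Al²⁺ still has 1 valence electron.
Pulling an electron out of a noble-gas core costs far more than removing a remaining valence electron, so Ca, Mg and Li sit at the high end of IE_3.
Tabulated IE_3 (kJ/mol): Ca 4912, Li 11815, Mg 7733, Al 2745.
Overall IE_3 order: Al < Ca < Mg < Li.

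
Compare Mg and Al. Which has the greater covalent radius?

Mg is in period 3, group 2; Al is in period 3, group 13.
Moving right in a period, electrons are added to the same shell under a stronger nuclear pull, so atoms get smaller; moving down, a new shell is opened and atoms get larger.
All lie in period 3, so atomic radius increases right to left.
So Mg has the greater covalent radius (Mg > Al).

Mg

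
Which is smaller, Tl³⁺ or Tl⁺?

Both ions have Z = 81 protons, but Tl³⁺ has lost more electrons, so its remaining electrons feel a larger effective nuclear charge per electron and are pulled in more tightly.
Higher positive charge → smaller ion, so Tl⁺ > Tl³⁺.

Tl³⁺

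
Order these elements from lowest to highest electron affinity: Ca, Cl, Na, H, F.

H is in period 1, group 1; F is in period 2, group 17; Na is in period 3, group 1; Cl is in period 3, group 17; Ca is in period 4, group 2.
Atoms with high Z_eff and room in the valence shell (especially the halogens) have the most exothermic electron affinities.
Here both period and group differ, so the two effects have to be weighed against each other.
Na > Ca: period and group pull opposite ways; the down-group shift dominates (53 vs 2 kJ/mol).
H > Na: they share group 1; the group trend gives H the larger value.
F > H: period and group pull opposite ways; the across-period shift dominates (328 vs 73 kJ/mol).
Cl > F: this pair runs against the simple trend — see the exception note.
Note the exception: Cl has a higher electron affinity than F, contrary to the simple trend — F's small 2p subshell makes the incoming electron feel strong e⁻–e⁻ repulsion, so Cl actually releases more energy on gaining an electron.
For reference (kJ/mol): H 73, F 328, Na 53, Cl 349, Ca 2.
So from lowest to highest: Ca < Na < H < F < Cl.

Ca < Na < H < F < Cl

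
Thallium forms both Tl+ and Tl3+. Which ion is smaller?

Both ions have Z = 81 protons, but Tl3+ has lost more electrons, so its remaining electrons feel a larger effective nuclear charge per electron and are pulled in more tightly.
Higher positive charge → smaller ion, so Tl+ > Tl3+.

Tl3+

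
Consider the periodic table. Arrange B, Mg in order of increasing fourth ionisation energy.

Mg < B

IE_4 is the cost of taking one more electron from the +3 cation: B³⁺ is the bare [He] core; Mg³⁺ is already 1 electron into the core.
All of these are removing an electron from a noble-gas core or deeper; the smaller core (lower principal quantum number) is held far more tightly, and within a period the higher nuclear charge binds the same core more tightly.
Approximate IE_4 values (kJ/mol): B 25026, Mg 10543.
So the fourth ionization energies run Mg < B.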